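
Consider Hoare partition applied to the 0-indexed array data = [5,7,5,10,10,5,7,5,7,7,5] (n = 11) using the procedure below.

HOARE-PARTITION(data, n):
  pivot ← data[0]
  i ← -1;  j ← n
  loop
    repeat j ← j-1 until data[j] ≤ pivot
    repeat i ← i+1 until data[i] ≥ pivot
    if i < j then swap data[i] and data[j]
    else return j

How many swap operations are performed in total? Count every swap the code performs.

3

pivot = data[0] = 5; i = -1, j = 11
j→10 (data[10]=5≤5), i→0 (data[0]=5≥5); i<j, swap → [5,7,5,10,10,5,7,5,7,7,5]
j→7 (data[7]=5≤5), i→1 (data[1]=7≥5); i<j, swap → [5,5,5,10,10,5,7,7,7,7,5]
j→5 (data[5]=5≤5), i→2 (data[2]=5≥5); i<j, swap → [5,5,5,10,10,5,7,7,7,7,5]
j→2, i→3; i≥j, return j=2. data = [5,5,5,10,10,5,7,7,7,7,5]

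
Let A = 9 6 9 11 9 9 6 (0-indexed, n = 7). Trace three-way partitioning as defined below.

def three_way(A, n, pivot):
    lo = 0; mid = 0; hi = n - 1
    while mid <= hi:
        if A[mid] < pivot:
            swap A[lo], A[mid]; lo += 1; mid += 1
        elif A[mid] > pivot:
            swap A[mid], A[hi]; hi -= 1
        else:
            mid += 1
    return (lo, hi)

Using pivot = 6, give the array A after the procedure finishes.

6 6 11 9 9 9 9

lo=0 mid=0 hi=6
9>6: swap(0,6), hi=5 ⇒ 6 6 9 11 9 9 9
6=6: mid=1
6=6: mid=2
9>6: swap(2,5), hi=4 ⇒ 6 6 9 11 9 9 9
9>6: swap(2,4), hi=3 ⇒ 6 6 9 11 9 9 9
9>6: swap(2,3), hi=2 ⇒ 6 6 11 9 9 9 9
11>6: swap(2,2), hi=1 ⇒ 6 6 11 9 9 9 9
done. lo=0 hi=1; A=6 6 11 9 9 9 9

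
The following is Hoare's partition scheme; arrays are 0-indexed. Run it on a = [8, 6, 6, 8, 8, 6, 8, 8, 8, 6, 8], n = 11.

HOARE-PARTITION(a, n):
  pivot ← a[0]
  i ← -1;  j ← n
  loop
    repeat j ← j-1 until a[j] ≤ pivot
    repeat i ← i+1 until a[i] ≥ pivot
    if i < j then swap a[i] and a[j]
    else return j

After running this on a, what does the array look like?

pivot = a[0] = 8; i = -1, j = 11
j→10 (a[10]=8≤8), i→0 (a[0]=8≥8); i<j, swap → [8, 6, 6, 8, 8, 6, 8, 8, 8, 6, 8]
j→9 (a[9]=6≤8), i→3 (a[3]=8≥8); i<j, swap → [8, 6, 6, 6, 8, 6, 8, 8, 8, 8, 8]
j→8 (a[8]=8≤8), i→4 (a[4]=8≥8); i<j, swap → [8, 6, 6, 6, 8, 6, 8, 8, 8, 8, 8]
j→7 (a[7]=8≤8), i→6 (a[6]=8≥8); i<j, swap → [8, 6, 6, 6, 8, 6, 8, 8, 8, 8, 8]
j→6, i→7; i≥j, return j=6. a = [8, 6, 6, 6, 8, 6, 8, 8, 8, 8, 8]

[8, 6, 6, 6, 8, 6, 8, 8, 8, 8, 8]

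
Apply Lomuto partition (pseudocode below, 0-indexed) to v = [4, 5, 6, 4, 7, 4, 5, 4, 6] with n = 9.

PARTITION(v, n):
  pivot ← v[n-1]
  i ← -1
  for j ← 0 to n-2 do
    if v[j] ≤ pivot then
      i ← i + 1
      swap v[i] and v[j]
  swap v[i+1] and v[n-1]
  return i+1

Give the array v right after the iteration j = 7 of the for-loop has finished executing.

[4, 5, 6, 4, 4, 5, 4, 7, 6]

pivot=6, i=-1
j=0: 4≤6, i=0, swap(0,0) ⇒ [4, 5, 6, 4, 7, 4, 5, 4, 6]
j=1: 5≤6, i=1, swap(1,1) ⇒ [4, 5, 6, 4, 7, 4, 5, 4, 6]
j=2: 6≤6, i=2, swap(2,2) ⇒ [4, 5, 6, 4, 7, 4, 5, 4, 6]
j=3: 4≤6, i=3, swap(3,3) ⇒ [4, 5, 6, 4, 7, 4, 5, 4, 6]
j=4: 7>6, skip
j=5: 4≤6, i=4, swap(4,5) ⇒ [4, 5, 6, 4, 4, 7, 5, 4, 6]
j=6: 5≤6, i=5, swap(5,6) ⇒ [4, 5, 6, 4, 4, 5, 7, 4, 6]
j=7: 4≤6, i=6, swap(6,7) ⇒ [4, 5, 6, 4, 4, 5, 4, 7, 6]
(after j=7) v = [4, 5, 6, 4, 4, 5, 4, 7, 6]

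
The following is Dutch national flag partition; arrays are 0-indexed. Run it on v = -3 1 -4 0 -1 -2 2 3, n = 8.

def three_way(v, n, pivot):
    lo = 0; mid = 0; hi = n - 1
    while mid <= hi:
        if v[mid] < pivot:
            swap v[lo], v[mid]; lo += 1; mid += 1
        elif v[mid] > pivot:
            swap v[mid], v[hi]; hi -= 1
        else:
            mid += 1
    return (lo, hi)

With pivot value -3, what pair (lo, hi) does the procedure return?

(1, 1)

pivot = -3; lo=0, mid=0, hi=7
v[mid]=-3=-3: mid=1
v[mid]=1>-3: swap v[1],v[7]; hi=6 → -3 3 -4 0 -1 -2 2 1
v[mid]=3>-3: swap v[1],v[6]; hi=5 → -3 2 -4 0 -1 -2 3 1
v[mid]=2>-3: swap v[1],v[5]; hi=4 → -3 -2 -4 0 -1 2 3 1
v[mid]=-2>-3: swap v[1],v[4]; hi=3 → -3 -1 -4 0 -2 2 3 1
v[mid]=-1>-3: swap v[1],v[3]; hi=2 → -3 0 -4 -1 -2 2 3 1
v[mid]=0>-3: swap v[1],v[2]; hi=1 → -3 -4 0 -1 -2 2 3 1
v[mid]=-4<-3: swap v[0],v[1]; lo=1,mid=2 → -4 -3 0 -1 -2 2 3 1
end: lo=1, hi=1; v = -4 -3 0 -1 -2 2 3 1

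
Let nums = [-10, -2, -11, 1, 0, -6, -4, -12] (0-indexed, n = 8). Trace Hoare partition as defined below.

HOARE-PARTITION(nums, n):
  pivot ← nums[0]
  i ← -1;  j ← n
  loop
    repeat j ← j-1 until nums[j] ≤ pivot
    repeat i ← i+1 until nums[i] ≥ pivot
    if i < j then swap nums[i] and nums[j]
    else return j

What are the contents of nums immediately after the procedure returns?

[-12, -11, -2, 1, 0, -6, -4, -10]

pivot=-10
j stops at 7 (-12), i stops at 0 (-10); swap ⇒ [-12, -2, -11, 1, 0, -6, -4, -10]
j stops at 2 (-11), i stops at 1 (-2); swap ⇒ [-12, -11, -2, 1, 0, -6, -4, -10]
j stops at 1, i stops at 2; i≥j ⇒ return 1. nums=[-12, -11, -2, 1, 0, -6, -4, -10]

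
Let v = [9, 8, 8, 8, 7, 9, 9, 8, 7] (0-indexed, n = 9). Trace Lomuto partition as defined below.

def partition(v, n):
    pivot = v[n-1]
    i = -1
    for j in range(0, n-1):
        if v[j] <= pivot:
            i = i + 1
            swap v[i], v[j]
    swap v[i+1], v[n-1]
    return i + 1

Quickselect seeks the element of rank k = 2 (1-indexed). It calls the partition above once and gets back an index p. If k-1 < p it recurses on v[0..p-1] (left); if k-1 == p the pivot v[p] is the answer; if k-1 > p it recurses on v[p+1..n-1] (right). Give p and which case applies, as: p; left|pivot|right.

1; pivot

pivot = v[8] = 7; i = -1
j=0: v[0]=9 > 7 → no swap
j=1: v[1]=8 > 7 → no swap
j=2: v[2]=8 > 7 → no swap
j=3: v[3]=8 > 7 → no swap
j=4: v[4]=7 ≤ 7 → i=0, swap v[0],v[4] → [7, 8, 8, 8, 9, 9, 9, 8, 7]
j=5: v[5]=9 > 7 → no swap
j=6: v[6]=9 > 7 → no swap
j=7: v[7]=8 > 7 → no swap
final swap v[1],v[8] → [7, 7, 8, 8, 9, 9, 9, 8, 8]; return 1
p = 1; k-1 = 1 == 1 ⇒ pivot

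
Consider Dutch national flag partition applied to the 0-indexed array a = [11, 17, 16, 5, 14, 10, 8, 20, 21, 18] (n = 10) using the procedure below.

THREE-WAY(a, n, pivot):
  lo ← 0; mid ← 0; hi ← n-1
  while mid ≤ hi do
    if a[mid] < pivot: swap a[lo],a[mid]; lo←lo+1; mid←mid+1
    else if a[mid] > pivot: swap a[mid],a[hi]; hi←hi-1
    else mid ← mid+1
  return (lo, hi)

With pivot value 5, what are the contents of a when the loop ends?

[5, 16, 17, 14, 10, 8, 20, 21, 18, 11]

pivot = 5; lo=0, mid=0, hi=9
a[mid]=11>5: swap a[0],a[9]; hi=8 → [18, 17, 16, 5, 14, 10, 8, 20, 21, 11]
a[mid]=18>5: swap a[0],a[8]; hi=7 → [21, 17, 16, 5, 14, 10, 8, 20, 18, 11]
a[mid]=21>5: swap a[0],a[7]; hi=6 → [20, 17, 16, 5, 14, 10, 8, 21, 18, 11]
a[mid]=20>5: swap a[0],a[6]; hi=5 → [8, 17, 16, 5, 14, 10, 20, 21, 18, 11]
a[mid]=8>5: swap a[0],a[5]; hi=4 → [10, 17, 16, 5, 14, 8, 20, 21, 18, 11]
a[mid]=10>5: swap a[0],a[4]; hi=3 → [14, 17, 16, 5, 10, 8, 20, 21, 18, 11]
a[mid]=14>5: swap a[0],a[3]; hi=2 → [5, 17, 16, 14, 10, 8, 20, 21, 18, 11]
a[mid]=5=5: mid=1
a[mid]=17>5: swap a[1],a[2]; hi=1 → [5, 16, 17, 14, 10, 8, 20, 21, 18, 11]
a[mid]=16>5: swap a[1],a[1]; hi=0 → [5, 16, 17, 14, 10, 8, 20, 21, 18, 11]
end: lo=0, hi=0; a = [5, 16, 17, 14, 10, 8, 20, 21, 18, 11]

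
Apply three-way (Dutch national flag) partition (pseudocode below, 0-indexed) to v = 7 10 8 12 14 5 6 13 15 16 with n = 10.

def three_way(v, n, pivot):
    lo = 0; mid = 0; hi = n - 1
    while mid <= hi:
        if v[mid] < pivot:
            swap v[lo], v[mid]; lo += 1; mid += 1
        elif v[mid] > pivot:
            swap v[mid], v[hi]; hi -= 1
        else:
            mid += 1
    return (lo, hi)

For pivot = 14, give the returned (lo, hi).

(7, 7)

lo=0 mid=0 hi=9
7<14: swap(0,0), lo=1 mid=1 ⇒ 7 10 8 12 14 5 6 13 15 16
10<14: swap(1,1), lo=2 mid=2 ⇒ 7 10 8 12 14 5 6 13 15 16
8<14: swap(2,2), lo=3 mid=3 ⇒ 7 10 8 12 14 5 6 13 15 16
12<14: swap(3,3), lo=4 mid=4 ⇒ 7 10 8 12 14 5 6 13 15 16
14=14: mid=5
5<14: swap(4,5), lo=5 mid=6 ⇒ 7 10 8 12 5 14 6 13 15 16
6<14: swap(5,6), lo=6 mid=7 ⇒ 7 10 8 12 5 6 14 13 15 16
13<14: swap(6,7), lo=7 mid=8 ⇒ 7 10 8 12 5 6 13 14 15 16
15>14: swap(8,9), hi=8 ⇒ 7 10 8 12 5 6 13 14 16 15
16>14: swap(8,8), hi=7 ⇒ 7 10 8 12 5 6 13 14 16 15
done. lo=7 hi=7; v=7 10 8 12 5 6 13 14 16 15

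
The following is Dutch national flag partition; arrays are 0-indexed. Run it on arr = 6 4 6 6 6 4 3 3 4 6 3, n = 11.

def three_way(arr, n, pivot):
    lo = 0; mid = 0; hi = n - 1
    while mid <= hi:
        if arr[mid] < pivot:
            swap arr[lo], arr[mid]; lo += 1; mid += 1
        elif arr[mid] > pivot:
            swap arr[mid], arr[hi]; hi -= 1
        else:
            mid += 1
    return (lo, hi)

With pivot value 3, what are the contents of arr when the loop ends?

pivot = 3; lo=0, mid=0, hi=10
arr[mid]=6>3: swap arr[0],arr[10]; hi=9 → 3 4 6 6 6 4 3 3 4 6 6
arr[mid]=3=3: mid=1
arr[mid]=4>3: swap arr[1],arr[9]; hi=8 → 3 6 6 6 6 4 3 3 4 4 6
arr[mid]=6>3: swap arr[1],arr[8]; hi=7 → 3 4 6 6 6 4 3 3 6 4 6
arr[mid]=4>3: swap arr[1],arr[7]; hi=6 → 3 3 6 6 6 4 3 4 6 4 6
arr[mid]=3=3: mid=2
arr[mid]=6>3: swap arr[2],arr[6]; hi=5 → 3 3 3 6 6 4 6 4 6 4 6
arr[mid]=3=3: mid=3
arr[mid]=6>3: swap arr[3],arr[5]; hi=4 → 3 3 3 4 6 6 6 4 6 4 6
arr[mid]=4>3: swap arr[3],arr[4]; hi=3 → 3 3 3 6 4 6 6 4 6 4 6
arr[mid]=6>3: swap arr[3],arr[3]; hi=2 → 3 3 3 6 4 6 6 4 6 4 6
end: lo=0, hi=2; arr = 3 3 3 6 4 6 6 4 6 4 6

3 3 3 6 4 6 6 4 6 4 6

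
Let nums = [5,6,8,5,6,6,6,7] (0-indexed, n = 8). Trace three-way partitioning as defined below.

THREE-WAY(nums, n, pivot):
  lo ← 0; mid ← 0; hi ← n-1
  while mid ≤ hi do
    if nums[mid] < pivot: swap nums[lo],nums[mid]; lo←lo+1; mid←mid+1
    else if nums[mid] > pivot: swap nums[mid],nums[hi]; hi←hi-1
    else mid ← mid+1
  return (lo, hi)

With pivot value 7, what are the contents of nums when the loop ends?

lo=0 mid=0 hi=7
5<7: swap(0,0), lo=1 mid=1 ⇒ [5,6,8,5,6,6,6,7]
6<7: swap(1,1), lo=2 mid=2 ⇒ [5,6,8,5,6,6,6,7]
8>7: swap(2,7), hi=6 ⇒ [5,6,7,5,6,6,6,8]
7=7: mid=3
5<7: swap(2,3), lo=3 mid=4 ⇒ [5,6,5,7,6,6,6,8]
6<7: swap(3,4), lo=4 mid=5 ⇒ [5,6,5,6,7,6,6,8]
6<7: swap(4,5), lo=5 mid=6 ⇒ [5,6,5,6,6,7,6,8]
6<7: swap(5,6), lo=6 mid=7 ⇒ [5,6,5,6,6,6,7,8]
done. lo=6 hi=6; nums=[5,6,5,6,6,6,7,8]

[5,6,5,6,6,6,7,8]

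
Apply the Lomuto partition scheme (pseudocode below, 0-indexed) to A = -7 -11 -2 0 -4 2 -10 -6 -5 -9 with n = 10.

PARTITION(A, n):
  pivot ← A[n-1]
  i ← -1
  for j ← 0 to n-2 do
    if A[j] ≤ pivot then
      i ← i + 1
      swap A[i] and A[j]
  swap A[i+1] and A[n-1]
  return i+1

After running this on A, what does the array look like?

-11 -10 -9 0 -4 2 -7 -6 -5 -2

pivot = A[9] = -9; i = -1
j=0: A[0]=-7 > -9 → no swap
j=1: A[1]=-11 ≤ -9 → i=0, swap A[0],A[1] → -11 -7 -2 0 -4 2 -10 -6 -5 -9
j=2: A[2]=-2 > -9 → no swap
j=3: A[3]=0 > -9 → no swap
j=4: A[4]=-4 > -9 → no swap
j=5: A[5]=2 > -9 → no swap
j=6: A[6]=-10 ≤ -9 → i=1, swap A[1],A[6] → -11 -10 -2 0 -4 2 -7 -6 -5 -9
j=7: A[7]=-6 > -9 → no swap
j=8: A[8]=-5 > -9 → no swap
final swap A[2],A[9] → -11 -10 -9 0 -4 2 -7 -6 -5 -2; return 2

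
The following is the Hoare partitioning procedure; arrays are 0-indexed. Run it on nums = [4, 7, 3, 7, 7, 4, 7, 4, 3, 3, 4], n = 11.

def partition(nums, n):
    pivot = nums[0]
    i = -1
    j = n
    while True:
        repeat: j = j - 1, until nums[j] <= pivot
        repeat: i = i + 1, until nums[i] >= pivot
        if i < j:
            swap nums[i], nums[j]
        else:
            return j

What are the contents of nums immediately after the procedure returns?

[4, 3, 3, 3, 4, 4, 7, 7, 7, 7, 4]

pivot=4
j stops at 10 (4), i stops at 0 (4); swap ⇒ [4, 7, 3, 7, 7, 4, 7, 4, 3, 3, 4]
j stops at 9 (3), i stops at 1 (7); swap ⇒ [4, 3, 3, 7, 7, 4, 7, 4, 3, 7, 4]
j stops at 8 (3), i stops at 3 (7); swap ⇒ [4, 3, 3, 3, 7, 4, 7, 4, 7, 7, 4]
j stops at 7 (4), i stops at 4 (7); swap ⇒ [4, 3, 3, 3, 4, 4, 7, 7, 7, 7, 4]
j stops at 5, i stops at 5; i≥j ⇒ return 5. nums=[4, 3, 3, 3, 4, 4, 7, 7, 7, 7, 4]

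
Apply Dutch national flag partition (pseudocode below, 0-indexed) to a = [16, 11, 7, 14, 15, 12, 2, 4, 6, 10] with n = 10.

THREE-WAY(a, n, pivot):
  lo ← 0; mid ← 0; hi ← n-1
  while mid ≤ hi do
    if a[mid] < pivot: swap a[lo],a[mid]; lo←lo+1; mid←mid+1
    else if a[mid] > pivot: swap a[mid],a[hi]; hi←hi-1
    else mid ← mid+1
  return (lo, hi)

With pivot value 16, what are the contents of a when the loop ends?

pivot = 16; lo=0, mid=0, hi=9
a[mid]=16=16: mid=1
a[mid]=11<16: swap a[0],a[1]; lo=1,mid=2 → [11, 16, 7, 14, 15, 12, 2, 4, 6, 10]
a[mid]=7<16: swap a[1],a[2]; lo=2,mid=3 → [11, 7, 16, 14, 15, 12, 2, 4, 6, 10]
a[mid]=14<16: swap a[2],a[3]; lo=3,mid=4 → [11, 7, 14, 16, 15, 12, 2, 4, 6, 10]
a[mid]=15<16: swap a[3],a[4]; lo=4,mid=5 → [11, 7, 14, 15, 16, 12, 2, 4, 6, 10]
a[mid]=12<16: swap a[4],a[5]; lo=5,mid=6 → [11, 7, 14, 15, 12, 16, 2, 4, 6, 10]
a[mid]=2<16: swap a[5],a[6]; lo=6,mid=7 → [11, 7, 14, 15, 12, 2, 16, 4, 6, 10]
a[mid]=4<16: swap a[6],a[7]; lo=7,mid=8 → [11, 7, 14, 15, 12, 2, 4, 16, 6, 10]
a[mid]=6<16: swap a[7],a[8]; lo=8,mid=9 → [11, 7, 14, 15, 12, 2, 4, 6, 16, 10]
a[mid]=10<16: swap a[8],a[9]; lo=9,mid=10 → [11, 7, 14, 15, 12, 2, 4, 6, 10, 16]
end: lo=9, hi=9; a = [11, 7, 14, 15, 12, 2, 4, 6, 10, 16]

[11, 7, 14, 15, 12, 2, 4, 6, 10, 16]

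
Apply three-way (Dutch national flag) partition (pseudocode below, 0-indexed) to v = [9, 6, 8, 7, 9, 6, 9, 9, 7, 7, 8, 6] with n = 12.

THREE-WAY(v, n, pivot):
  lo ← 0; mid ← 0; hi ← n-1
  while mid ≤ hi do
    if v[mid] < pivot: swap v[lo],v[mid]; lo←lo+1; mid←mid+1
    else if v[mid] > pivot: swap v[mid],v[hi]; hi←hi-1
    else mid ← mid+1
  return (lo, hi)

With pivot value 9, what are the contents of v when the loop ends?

lo=0 mid=0 hi=11
9=9: mid=1
6<9: swap(0,1), lo=1 mid=2 ⇒ [6, 9, 8, 7, 9, 6, 9, 9, 7, 7, 8, 6]
8<9: swap(1,2), lo=2 mid=3 ⇒ [6, 8, 9, 7, 9, 6, 9, 9, 7, 7, 8, 6]
7<9: swap(2,3), lo=3 mid=4 ⇒ [6, 8, 7, 9, 9, 6, 9, 9, 7, 7, 8, 6]
9=9: mid=5
6<9: swap(3,5), lo=4 mid=6 ⇒ [6, 8, 7, 6, 9, 9, 9, 9, 7, 7, 8, 6]
9=9: mid=7
9=9: mid=8
7<9: swap(4,8), lo=5 mid=9 ⇒ [6, 8, 7, 6, 7, 9, 9, 9, 9, 7, 8, 6]
7<9: swap(5,9), lo=6 mid=10 ⇒ [6, 8, 7, 6, 7, 7, 9, 9, 9, 9, 8, 6]
8<9: swap(6,10), lo=7 mid=11 ⇒ [6, 8, 7, 6, 7, 7, 8, 9, 9, 9, 9, 6]
6<9: swap(7,11), lo=8 mid=12 ⇒ [6, 8, 7, 6, 7, 7, 8, 6, 9, 9, 9, 9]
done. lo=8 hi=11; v=[6, 8, 7, 6, 7, 7, 8, 6, 9, 9, 9, 9]

[6, 8, 7, 6, 7, 7, 8, 6, 9, 9, 9, 9]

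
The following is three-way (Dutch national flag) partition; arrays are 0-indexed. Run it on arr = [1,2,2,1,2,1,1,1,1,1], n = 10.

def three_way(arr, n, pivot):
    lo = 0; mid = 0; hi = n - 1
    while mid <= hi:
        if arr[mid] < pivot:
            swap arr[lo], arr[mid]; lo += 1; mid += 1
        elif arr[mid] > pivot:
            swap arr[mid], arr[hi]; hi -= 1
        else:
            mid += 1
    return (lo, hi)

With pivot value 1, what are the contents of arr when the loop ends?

lo=0 mid=0 hi=9
1=1: mid=1
2>1: swap(1,9), hi=8 ⇒ [1,1,2,1,2,1,1,1,1,2]
1=1: mid=2
2>1: swap(2,8), hi=7 ⇒ [1,1,1,1,2,1,1,1,2,2]
1=1: mid=3
1=1: mid=4
2>1: swap(4,7), hi=6 ⇒ [1,1,1,1,1,1,1,2,2,2]
1=1: mid=5
1=1: mid=6
1=1: mid=7
done. lo=0 hi=6; arr=[1,1,1,1,1,1,1,2,2,2]

[1,1,1,1,1,1,1,2,2,2]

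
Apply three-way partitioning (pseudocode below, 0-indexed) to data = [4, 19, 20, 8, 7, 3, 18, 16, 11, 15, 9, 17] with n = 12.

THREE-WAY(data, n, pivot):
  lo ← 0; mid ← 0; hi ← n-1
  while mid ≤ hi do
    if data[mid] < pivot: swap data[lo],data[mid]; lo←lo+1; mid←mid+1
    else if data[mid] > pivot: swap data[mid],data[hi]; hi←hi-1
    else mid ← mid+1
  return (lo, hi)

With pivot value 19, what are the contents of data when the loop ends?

pivot = 19; lo=0, mid=0, hi=11
data[mid]=4<19: swap data[0],data[0]; lo=1,mid=1 → [4, 19, 20, 8, 7, 3, 18, 16, 11, 15, 9, 17]
data[mid]=19=19: mid=2
data[mid]=20>19: swap data[2],data[11]; hi=10 → [4, 19, 17, 8, 7, 3, 18, 16, 11, 15, 9, 20]
data[mid]=17<19: swap data[1],data[2]; lo=2,mid=3 → [4, 17, 19, 8, 7, 3, 18, 16, 11, 15, 9, 20]
data[mid]=8<19: swap data[2],data[3]; lo=3,mid=4 → [4, 17, 8, 19, 7, 3, 18, 16, 11, 15, 9, 20]
data[mid]=7<19: swap data[3],data[4]; lo=4,mid=5 → [4, 17, 8, 7, 19, 3, 18, 16, 11, 15, 9, 20]
data[mid]=3<19: swap data[4],data[5]; lo=5,mid=6 → [4, 17, 8, 7, 3, 19, 18, 16, 11, 15, 9, 20]
data[mid]=18<19: swap data[5],data[6]; lo=6,mid=7 → [4, 17, 8, 7, 3, 18, 19, 16, 11, 15, 9, 20]
data[mid]=16<19: swap data[6],data[7]; lo=7,mid=8 → [4, 17, 8, 7, 3, 18, 16, 19, 11, 15, 9, 20]
data[mid]=11<19: swap data[7],data[8]; lo=8,mid=9 → [4, 17, 8, 7, 3, 18, 16, 11, 19, 15, 9, 20]
data[mid]=15<19: swap data[8],data[9]; lo=9,mid=10 → [4, 17, 8, 7, 3, 18, 16, 11, 15, 19, 9, 20]
data[mid]=9<19: swap data[9],data[10]; lo=10,mid=11 → [4, 17, 8, 7, 3, 18, 16, 11, 15, 9, 19, 20]
end: lo=10, hi=10; data = [4, 17, 8, 7, 3, 18, 16, 11, 15, 9, 19, 20]

[4, 17, 8, 7, 3, 18, 16, 11, 15, 9, 19, 20]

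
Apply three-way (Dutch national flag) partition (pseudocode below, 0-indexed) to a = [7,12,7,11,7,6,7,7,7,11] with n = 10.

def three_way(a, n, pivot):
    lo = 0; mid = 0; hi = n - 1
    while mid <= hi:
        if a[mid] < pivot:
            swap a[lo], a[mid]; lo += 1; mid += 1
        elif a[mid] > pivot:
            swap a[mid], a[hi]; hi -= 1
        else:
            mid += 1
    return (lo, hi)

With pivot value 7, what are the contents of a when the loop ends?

[6,7,7,7,7,7,7,11,11,12]

lo=0 mid=0 hi=9
7=7: mid=1
12>7: swap(1,9), hi=8 ⇒ [7,11,7,11,7,6,7,7,7,12]
11>7: swap(1,8), hi=7 ⇒ [7,7,7,11,7,6,7,7,11,12]
7=7: mid=2
7=7: mid=3
11>7: swap(3,7), hi=6 ⇒ [7,7,7,7,7,6,7,11,11,12]
7=7: mid=4
7=7: mid=5
6<7: swap(0,5), lo=1 mid=6 ⇒ [6,7,7,7,7,7,7,11,11,12]
7=7: mid=7
done. lo=1 hi=6; a=[6,7,7,7,7,7,7,11,11,12]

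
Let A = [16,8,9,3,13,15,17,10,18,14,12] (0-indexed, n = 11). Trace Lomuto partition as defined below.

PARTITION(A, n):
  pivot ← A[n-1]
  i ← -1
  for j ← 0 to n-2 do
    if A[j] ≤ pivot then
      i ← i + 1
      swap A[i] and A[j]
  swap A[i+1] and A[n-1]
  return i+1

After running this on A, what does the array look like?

[8,9,3,10,12,15,17,16,18,14,13]

pivot=12, i=-1
j=0: 16>12, skip
j=1: 8≤12, i=0, swap(0,1) ⇒ [8,16,9,3,13,15,17,10,18,14,12]
j=2: 9≤12, i=1, swap(1,2) ⇒ [8,9,16,3,13,15,17,10,18,14,12]
j=3: 3≤12, i=2, swap(2,3) ⇒ [8,9,3,16,13,15,17,10,18,14,12]
j=4: 13>12, skip
j=5: 15>12, skip
j=6: 17>12, skip
j=7: 10≤12, i=3, swap(3,7) ⇒ [8,9,3,10,13,15,17,16,18,14,12]
j=8: 18>12, skip
j=9: 14>12, skip
swap(4,10) ⇒ [8,9,3,10,12,15,17,16,18,14,13]; return 4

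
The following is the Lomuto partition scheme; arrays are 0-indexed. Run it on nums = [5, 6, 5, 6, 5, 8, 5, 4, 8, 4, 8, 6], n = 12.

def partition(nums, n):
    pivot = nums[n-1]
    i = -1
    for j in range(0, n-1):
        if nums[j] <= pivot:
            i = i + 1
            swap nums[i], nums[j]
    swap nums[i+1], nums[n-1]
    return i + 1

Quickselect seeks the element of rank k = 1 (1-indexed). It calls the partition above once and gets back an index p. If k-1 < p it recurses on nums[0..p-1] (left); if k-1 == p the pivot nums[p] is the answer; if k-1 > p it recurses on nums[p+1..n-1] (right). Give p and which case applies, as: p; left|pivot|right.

pivot = nums[11] = 6; i = -1
j=0: nums[0]=5 ≤ 6 → i=0, swap nums[0],nums[0] (no change) → [5, 6, 5, 6, 5, 8, 5, 4, 8, 4, 8, 6]
j=1: nums[1]=6 ≤ 6 → i=1, swap nums[1],nums[1] (no change) → [5, 6, 5, 6, 5, 8, 5, 4, 8, 4, 8, 6]
j=2: nums[2]=5 ≤ 6 → i=2, swap nums[2],nums[2] (no change) → [5, 6, 5, 6, 5, 8, 5, 4, 8, 4, 8, 6]
j=3: nums[3]=6 ≤ 6 → i=3, swap nums[3],nums[3] (no change) → [5, 6, 5, 6, 5, 8, 5, 4, 8, 4, 8, 6]
j=4: nums[4]=5 ≤ 6 → i=4, swap nums[4],nums[4] (no change) → [5, 6, 5, 6, 5, 8, 5, 4, 8, 4, 8, 6]
j=5: nums[5]=8 > 6 → no swap
j=6: nums[6]=5 ≤ 6 → i=5, swap nums[5],nums[6] → [5, 6, 5, 6, 5, 5, 8, 4, 8, 4, 8, 6]
j=7: nums[7]=4 ≤ 6 → i=6, swap nums[6],nums[7] → [5, 6, 5, 6, 5, 5, 4, 8, 8, 4, 8, 6]
j=8: nums[8]=8 > 6 → no swap
j=9: nums[9]=4 ≤ 6 → i=7, swap nums[7],nums[9] → [5, 6, 5, 6, 5, 5, 4, 4, 8, 8, 8, 6]
j=10: nums[10]=8 > 6 → no swap
final swap nums[8],nums[11] → [5, 6, 5, 6, 5, 5, 4, 4, 6, 8, 8, 8]; return 8
p = 8; k-1 = 0 < 8 ⇒ left

8; left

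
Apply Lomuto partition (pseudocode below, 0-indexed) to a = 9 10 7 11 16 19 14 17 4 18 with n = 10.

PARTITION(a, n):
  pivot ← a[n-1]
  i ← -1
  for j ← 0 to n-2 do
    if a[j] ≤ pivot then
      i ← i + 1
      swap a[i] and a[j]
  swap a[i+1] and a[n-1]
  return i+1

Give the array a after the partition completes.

9 10 7 11 16 14 17 4 18 19

pivot = a[9] = 18; i = -1
j=0: a[0]=9 ≤ 18 → i=0, swap a[0],a[0] (no change) → 9 10 7 11 16 19 14 17 4 18
j=1: a[1]=10 ≤ 18 → i=1, swap a[1],a[1] (no change) → 9 10 7 11 16 19 14 17 4 18
j=2: a[2]=7 ≤ 18 → i=2, swap a[2],a[2] (no change) → 9 10 7 11 16 19 14 17 4 18
j=3: a[3]=11 ≤ 18 → i=3, swap a[3],a[3] (no change) → 9 10 7 11 16 19 14 17 4 18
j=4: a[4]=16 ≤ 18 → i=4, swap a[4],a[4] (no change) → 9 10 7 11 16 19 14 17 4 18
j=5: a[5]=19 > 18 → no swap
j=6: a[6]=14 ≤ 18 → i=5, swap a[5],a[6] → 9 10 7 11 16 14 19 17 4 18
j=7: a[7]=17 ≤ 18 → i=6, swap a[6],a[7] → 9 10 7 11 16 14 17 19 4 18
j=8: a[8]=4 ≤ 18 → i=7, swap a[7],a[8] → 9 10 7 11 16 14 17 4 19 18
final swap a[8],a[9] → 9 10 7 11 16 14 17 4 18 19; return 8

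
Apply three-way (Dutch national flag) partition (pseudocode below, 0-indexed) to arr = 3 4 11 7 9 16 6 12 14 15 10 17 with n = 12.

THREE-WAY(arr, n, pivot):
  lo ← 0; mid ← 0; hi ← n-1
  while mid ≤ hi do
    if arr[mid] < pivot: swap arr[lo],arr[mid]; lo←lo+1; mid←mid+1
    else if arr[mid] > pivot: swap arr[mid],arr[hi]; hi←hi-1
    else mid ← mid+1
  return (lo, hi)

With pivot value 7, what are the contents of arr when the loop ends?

3 4 6 7 16 9 12 14 15 10 17 11

pivot = 7; lo=0, mid=0, hi=11
arr[mid]=3<7: swap arr[0],arr[0]; lo=1,mid=1 → 3 4 11 7 9 16 6 12 14 15 10 17
arr[mid]=4<7: swap arr[1],arr[1]; lo=2,mid=2 → 3 4 11 7 9 16 6 12 14 15 10 17
arr[mid]=11>7: swap arr[2],arr[11]; hi=10 → 3 4 17 7 9 16 6 12 14 15 10 11
arr[mid]=17>7: swap arr[2],arr[10]; hi=9 → 3 4 10 7 9 16 6 12 14 15 17 11
arr[mid]=10>7: swap arr[2],arr[9]; hi=8 → 3 4 15 7 9 16 6 12 14 10 17 11
arr[mid]=15>7: swap arr[2],arr[8]; hi=7 → 3 4 14 7 9 16 6 12 15 10 17 11
arr[mid]=14>7: swap arr[2],arr[7]; hi=6 → 3 4 12 7 9 16 6 14 15 10 17 11
arr[mid]=12>7: swap arr[2],arr[6]; hi=5 → 3 4 6 7 9 16 12 14 15 10 17 11
arr[mid]=6<7: swap arr[2],arr[2]; lo=3,mid=3 → 3 4 6 7 9 16 12 14 15 10 17 11
arr[mid]=7=7: mid=4
arr[mid]=9>7: swap arr[4],arr[5]; hi=4 → 3 4 6 7 16 9 12 14 15 10 17 11
arr[mid]=16>7: swap arr[4],arr[4]; hi=3 → 3 4 6 7 16 9 12 14 15 10 17 11
end: lo=3, hi=3; arr = 3 4 6 7 16 9 12 14 15 10 17 11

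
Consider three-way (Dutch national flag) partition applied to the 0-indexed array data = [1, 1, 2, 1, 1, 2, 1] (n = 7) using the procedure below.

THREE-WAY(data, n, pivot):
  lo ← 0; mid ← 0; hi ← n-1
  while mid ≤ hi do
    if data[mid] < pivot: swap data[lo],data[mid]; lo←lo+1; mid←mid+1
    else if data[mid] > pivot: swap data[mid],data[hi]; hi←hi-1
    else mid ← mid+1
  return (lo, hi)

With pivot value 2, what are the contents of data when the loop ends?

[1, 1, 1, 1, 1, 2, 2]

lo=0 mid=0 hi=6
1<2: swap(0,0), lo=1 mid=1 ⇒ [1, 1, 2, 1, 1, 2, 1]
1<2: swap(1,1), lo=2 mid=2 ⇒ [1, 1, 2, 1, 1, 2, 1]
2=2: mid=3
1<2: swap(2,3), lo=3 mid=4 ⇒ [1, 1, 1, 2, 1, 2, 1]
1<2: swap(3,4), lo=4 mid=5 ⇒ [1, 1, 1, 1, 2, 2, 1]
2=2: mid=6
1<2: swap(4,6), lo=5 mid=7 ⇒ [1, 1, 1, 1, 1, 2, 2]
done. lo=5 hi=6; data=[1, 1, 1, 1, 1, 2, 2]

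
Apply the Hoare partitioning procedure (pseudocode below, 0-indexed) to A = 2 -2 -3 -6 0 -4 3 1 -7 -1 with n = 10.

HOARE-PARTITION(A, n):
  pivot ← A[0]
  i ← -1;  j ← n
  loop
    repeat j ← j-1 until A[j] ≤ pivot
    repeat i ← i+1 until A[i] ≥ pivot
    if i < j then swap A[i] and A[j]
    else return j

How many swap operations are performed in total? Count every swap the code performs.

2

pivot = A[0] = 2; i = -1, j = 10
j→9 (A[9]=-1≤2), i→0 (A[0]=2≥2); i<j, swap → -1 -2 -3 -6 0 -4 3 1 -7 2
j→8 (A[8]=-7≤2), i→6 (A[6]=3≥2); i<j, swap → -1 -2 -3 -6 0 -4 -7 1 3 2
j→7, i→8; i≥j, return j=7. A = -1 -2 -3 -6 0 -4 -7 1 3 2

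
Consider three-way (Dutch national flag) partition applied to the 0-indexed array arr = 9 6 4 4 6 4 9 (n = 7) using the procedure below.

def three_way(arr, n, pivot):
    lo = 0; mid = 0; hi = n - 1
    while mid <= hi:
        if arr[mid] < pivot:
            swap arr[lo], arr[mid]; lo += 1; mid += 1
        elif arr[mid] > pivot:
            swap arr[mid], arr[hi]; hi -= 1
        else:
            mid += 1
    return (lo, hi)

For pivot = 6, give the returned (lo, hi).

(3, 4)

pivot = 6; lo=0, mid=0, hi=6
arr[mid]=9>6: swap arr[0],arr[6]; hi=5 → 9 6 4 4 6 4 9
arr[mid]=9>6: swap arr[0],arr[5]; hi=4 → 4 6 4 4 6 9 9
arr[mid]=4<6: swap arr[0],arr[0]; lo=1,mid=1 → 4 6 4 4 6 9 9
arr[mid]=6=6: mid=2
arr[mid]=4<6: swap arr[1],arr[2]; lo=2,mid=3 → 4 4 6 4 6 9 9
arr[mid]=4<6: swap arr[2],arr[3]; lo=3,mid=4 → 4 4 4 6 6 9 9
arr[mid]=6=6: mid=5
end: lo=3, hi=4; arr = 4 4 4 6 6 9 9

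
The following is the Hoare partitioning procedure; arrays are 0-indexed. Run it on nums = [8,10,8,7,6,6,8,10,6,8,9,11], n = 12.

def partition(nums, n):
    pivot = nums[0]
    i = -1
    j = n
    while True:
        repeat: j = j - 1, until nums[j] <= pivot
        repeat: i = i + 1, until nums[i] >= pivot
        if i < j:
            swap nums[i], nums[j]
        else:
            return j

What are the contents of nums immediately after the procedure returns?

pivot = nums[0] = 8; i = -1, j = 12
j→9 (nums[9]=8≤8), i→0 (nums[0]=8≥8); i<j, swap → [8,10,8,7,6,6,8,10,6,8,9,11]
j→8 (nums[8]=6≤8), i→1 (nums[1]=10≥8); i<j, swap → [8,6,8,7,6,6,8,10,10,8,9,11]
j→6 (nums[6]=8≤8), i→2 (nums[2]=8≥8); i<j, swap → [8,6,8,7,6,6,8,10,10,8,9,11]
j→5, i→6; i≥j, return j=5. nums = [8,6,8,7,6,6,8,10,10,8,9,11]

[8,6,8,7,6,6,8,10,10,8,9,11]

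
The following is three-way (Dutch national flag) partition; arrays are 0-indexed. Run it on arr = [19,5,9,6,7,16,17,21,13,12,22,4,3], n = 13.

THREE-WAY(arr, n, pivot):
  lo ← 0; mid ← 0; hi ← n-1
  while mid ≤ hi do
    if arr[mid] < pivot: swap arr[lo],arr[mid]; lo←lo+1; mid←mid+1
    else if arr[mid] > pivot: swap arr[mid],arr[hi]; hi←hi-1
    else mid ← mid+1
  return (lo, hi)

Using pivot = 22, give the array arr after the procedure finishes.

pivot = 22; lo=0, mid=0, hi=12
arr[mid]=19<22: swap arr[0],arr[0]; lo=1,mid=1 → [19,5,9,6,7,16,17,21,13,12,22,4,3]
arr[mid]=5<22: swap arr[1],arr[1]; lo=2,mid=2 → [19,5,9,6,7,16,17,21,13,12,22,4,3]
arr[mid]=9<22: swap arr[2],arr[2]; lo=3,mid=3 → [19,5,9,6,7,16,17,21,13,12,22,4,3]
arr[mid]=6<22: swap arr[3],arr[3]; lo=4,mid=4 → [19,5,9,6,7,16,17,21,13,12,22,4,3]
arr[mid]=7<22: swap arr[4],arr[4]; lo=5,mid=5 → [19,5,9,6,7,16,17,21,13,12,22,4,3]
arr[mid]=16<22: swap arr[5],arr[5]; lo=6,mid=6 → [19,5,9,6,7,16,17,21,13,12,22,4,3]
arr[mid]=17<22: swap arr[6],arr[6]; lo=7,mid=7 → [19,5,9,6,7,16,17,21,13,12,22,4,3]
arr[mid]=21<22: swap arr[7],arr[7]; lo=8,mid=8 → [19,5,9,6,7,16,17,21,13,12,22,4,3]
arr[mid]=13<22: swap arr[8],arr[8]; lo=9,mid=9 → [19,5,9,6,7,16,17,21,13,12,22,4,3]
arr[mid]=12<22: swap arr[9],arr[9]; lo=10,mid=10 → [19,5,9,6,7,16,17,21,13,12,22,4,3]
arr[mid]=22=22: mid=11
arr[mid]=4<22: swap arr[10],arr[11]; lo=11,mid=12 → [19,5,9,6,7,16,17,21,13,12,4,22,3]
arr[mid]=3<22: swap arr[11],arr[12]; lo=12,mid=13 → [19,5,9,6,7,16,17,21,13,12,4,3,22]
end: lo=12, hi=12; arr = [19,5,9,6,7,16,17,21,13,12,4,3,22]

[19,5,9,6,7,16,17,21,13,12,4,3,22]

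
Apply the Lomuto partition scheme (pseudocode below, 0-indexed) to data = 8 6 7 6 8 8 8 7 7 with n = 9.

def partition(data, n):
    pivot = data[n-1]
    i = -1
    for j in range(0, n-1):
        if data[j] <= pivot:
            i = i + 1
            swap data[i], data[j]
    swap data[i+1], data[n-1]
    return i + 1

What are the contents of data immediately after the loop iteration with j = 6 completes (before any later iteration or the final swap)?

6 7 6 8 8 8 8 7 7

pivot = data[8] = 7; i = -1
j=0: data[0]=8 > 7 → no swap
j=1: data[1]=6 ≤ 7 → i=0, swap data[0],data[1] → 6 8 7 6 8 8 8 7 7
j=2: data[2]=7 ≤ 7 → i=1, swap data[1],data[2] → 6 7 8 6 8 8 8 7 7
j=3: data[3]=6 ≤ 7 → i=2, swap data[2],data[3] → 6 7 6 8 8 8 8 7 7
j=4: data[4]=8 > 7 → no swap
j=5: data[5]=8 > 7 → no swap
j=6: data[6]=8 > 7 → no swap
(after j=6) data = 6 7 6 8 8 8 8 7 7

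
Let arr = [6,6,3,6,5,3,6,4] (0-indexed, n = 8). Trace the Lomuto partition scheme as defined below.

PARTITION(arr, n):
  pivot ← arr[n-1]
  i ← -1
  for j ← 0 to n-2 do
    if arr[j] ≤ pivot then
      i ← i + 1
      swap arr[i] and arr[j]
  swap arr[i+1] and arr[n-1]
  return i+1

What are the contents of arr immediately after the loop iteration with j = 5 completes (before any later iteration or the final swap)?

[3,3,6,6,5,6,6,4]

pivot = arr[7] = 4; i = -1
j=0: arr[0]=6 > 4 → no swap
j=1: arr[1]=6 > 4 → no swap
j=2: arr[2]=3 ≤ 4 → i=0, swap arr[0],arr[2] → [3,6,6,6,5,3,6,4]
j=3: arr[3]=6 > 4 → no swap
j=4: arr[4]=5 > 4 → no swap
j=5: arr[5]=3 ≤ 4 → i=1, swap arr[1],arr[5] → [3,3,6,6,5,6,6,4]
(after j=5) arr = [3,3,6,6,5,6,6,4]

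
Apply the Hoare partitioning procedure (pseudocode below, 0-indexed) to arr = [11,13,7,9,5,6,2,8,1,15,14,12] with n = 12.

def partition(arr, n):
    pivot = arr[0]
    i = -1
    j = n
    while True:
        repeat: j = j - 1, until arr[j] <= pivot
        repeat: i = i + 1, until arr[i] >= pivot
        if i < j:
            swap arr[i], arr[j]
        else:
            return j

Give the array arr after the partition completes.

[1,8,7,9,5,6,2,13,11,15,14,12]

pivot = arr[0] = 11; i = -1, j = 12
j→8 (arr[8]=1≤11), i→0 (arr[0]=11≥11); i<j, swap → [1,13,7,9,5,6,2,8,11,15,14,12]
j→7 (arr[7]=8≤11), i→1 (arr[1]=13≥11); i<j, swap → [1,8,7,9,5,6,2,13,11,15,14,12]
j→6, i→7; i≥j, return j=6. arr = [1,8,7,9,5,6,2,13,11,15,14,12]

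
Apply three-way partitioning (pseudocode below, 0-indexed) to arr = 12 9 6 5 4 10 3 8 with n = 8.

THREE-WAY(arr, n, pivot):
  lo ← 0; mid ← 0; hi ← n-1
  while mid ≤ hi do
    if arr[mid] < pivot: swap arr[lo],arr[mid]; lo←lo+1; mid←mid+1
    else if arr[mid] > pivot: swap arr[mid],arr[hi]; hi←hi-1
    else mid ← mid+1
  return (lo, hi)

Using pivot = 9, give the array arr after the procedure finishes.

8 6 5 4 3 9 10 12

lo=0 mid=0 hi=7
12>9: swap(0,7), hi=6 ⇒ 8 9 6 5 4 10 3 12
8<9: swap(0,0), lo=1 mid=1 ⇒ 8 9 6 5 4 10 3 12
9=9: mid=2
6<9: swap(1,2), lo=2 mid=3 ⇒ 8 6 9 5 4 10 3 12
5<9: swap(2,3), lo=3 mid=4 ⇒ 8 6 5 9 4 10 3 12
4<9: swap(3,4), lo=4 mid=5 ⇒ 8 6 5 4 9 10 3 12
10>9: swap(5,6), hi=5 ⇒ 8 6 5 4 9 3 10 12
3<9: swap(4,5), lo=5 mid=6 ⇒ 8 6 5 4 3 9 10 12
done. lo=5 hi=5; arr=8 6 5 4 3 9 10 12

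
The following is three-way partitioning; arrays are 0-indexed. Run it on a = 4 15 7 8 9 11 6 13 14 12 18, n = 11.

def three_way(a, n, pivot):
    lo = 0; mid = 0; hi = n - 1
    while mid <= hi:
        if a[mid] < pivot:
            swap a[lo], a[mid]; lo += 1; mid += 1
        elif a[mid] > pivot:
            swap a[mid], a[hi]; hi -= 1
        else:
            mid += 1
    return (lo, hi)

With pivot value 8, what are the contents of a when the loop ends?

lo=0 mid=0 hi=10
4<8: swap(0,0), lo=1 mid=1 ⇒ 4 15 7 8 9 11 6 13 14 12 18
15>8: swap(1,10), hi=9 ⇒ 4 18 7 8 9 11 6 13 14 12 15
18>8: swap(1,9), hi=8 ⇒ 4 12 7 8 9 11 6 13 14 18 15
12>8: swap(1,8), hi=7 ⇒ 4 14 7 8 9 11 6 13 12 18 15
14>8: swap(1,7), hi=6 ⇒ 4 13 7 8 9 11 6 14 12 18 15
13>8: swap(1,6), hi=5 ⇒ 4 6 7 8 9 11 13 14 12 18 15
6<8: swap(1,1), lo=2 mid=2 ⇒ 4 6 7 8 9 11 13 14 12 18 15
7<8: swap(2,2), lo=3 mid=3 ⇒ 4 6 7 8 9 11 13 14 12 18 15
8=8: mid=4
9>8: swap(4,5), hi=4 ⇒ 4 6 7 8 11 9 13 14 12 18 15
11>8: swap(4,4), hi=3 ⇒ 4 6 7 8 11 9 13 14 12 18 15
done. lo=3 hi=3; a=4 6 7 8 11 9 13 14 12 18 15

4 6 7 8 11 9 13 14 12 18 15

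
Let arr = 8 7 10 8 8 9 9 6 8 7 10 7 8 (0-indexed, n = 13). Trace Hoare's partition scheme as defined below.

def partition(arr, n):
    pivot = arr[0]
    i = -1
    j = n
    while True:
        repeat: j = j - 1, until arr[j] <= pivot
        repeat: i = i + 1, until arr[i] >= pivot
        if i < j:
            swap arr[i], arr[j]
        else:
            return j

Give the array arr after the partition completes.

pivot = arr[0] = 8; i = -1, j = 13
j→12 (arr[12]=8≤8), i→0 (arr[0]=8≥8); i<j, swap → 8 7 10 8 8 9 9 6 8 7 10 7 8
j→11 (arr[11]=7≤8), i→2 (arr[2]=10≥8); i<j, swap → 8 7 7 8 8 9 9 6 8 7 10 10 8
j→9 (arr[9]=7≤8), i→3 (arr[3]=8≥8); i<j, swap → 8 7 7 7 8 9 9 6 8 8 10 10 8
j→8 (arr[8]=8≤8), i→4 (arr[4]=8≥8); i<j, swap → 8 7 7 7 8 9 9 6 8 8 10 10 8
j→7 (arr[7]=6≤8), i→5 (arr[5]=9≥8); i<j, swap → 8 7 7 7 8 6 9 9 8 8 10 10 8
j→5, i→6; i≥j, return j=5. arr = 8 7 7 7 8 6 9 9 8 8 10 10 8

8 7 7 7 8 6 9 9 8 8 10 10 8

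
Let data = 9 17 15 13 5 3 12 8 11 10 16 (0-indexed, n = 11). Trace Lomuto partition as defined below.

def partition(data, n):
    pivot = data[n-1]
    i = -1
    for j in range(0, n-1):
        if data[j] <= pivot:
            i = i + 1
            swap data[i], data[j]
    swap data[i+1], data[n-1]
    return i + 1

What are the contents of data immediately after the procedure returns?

pivot=16, i=-1
j=0: 9≤16, i=0, swap(0,0) ⇒ 9 17 15 13 5 3 12 8 11 10 16
j=1: 17>16, skip
j=2: 15≤16, i=1, swap(1,2) ⇒ 9 15 17 13 5 3 12 8 11 10 16
j=3: 13≤16, i=2, swap(2,3) ⇒ 9 15 13 17 5 3 12 8 11 10 16
j=4: 5≤16, i=3, swap(3,4) ⇒ 9 15 13 5 17 3 12 8 11 10 16
j=5: 3≤16, i=4, swap(4,5) ⇒ 9 15 13 5 3 17 12 8 11 10 16
j=6: 12≤16, i=5, swap(5,6) ⇒ 9 15 13 5 3 12 17 8 11 10 16
j=7: 8≤16, i=6, swap(6,7) ⇒ 9 15 13 5 3 12 8 17 11 10 16
j=8: 11≤16, i=7, swap(7,8) ⇒ 9 15 13 5 3 12 8 11 17 10 16
j=9: 10≤16, i=8, swap(8,9) ⇒ 9 15 13 5 3 12 8 11 10 17 16
swap(9,10) ⇒ 9 15 13 5 3 12 8 11 10 16 17; return 9

9 15 13 5 3 12 8 11 10 16 17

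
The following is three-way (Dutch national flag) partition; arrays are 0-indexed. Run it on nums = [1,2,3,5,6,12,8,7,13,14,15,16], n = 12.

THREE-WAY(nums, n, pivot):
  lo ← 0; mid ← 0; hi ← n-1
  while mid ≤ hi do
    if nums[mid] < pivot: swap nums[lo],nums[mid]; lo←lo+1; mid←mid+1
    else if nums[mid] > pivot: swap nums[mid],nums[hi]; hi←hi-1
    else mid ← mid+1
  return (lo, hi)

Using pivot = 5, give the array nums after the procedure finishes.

pivot = 5; lo=0, mid=0, hi=11
nums[mid]=1<5: swap nums[0],nums[0]; lo=1,mid=1 → [1,2,3,5,6,12,8,7,13,14,15,16]
nums[mid]=2<5: swap nums[1],nums[1]; lo=2,mid=2 → [1,2,3,5,6,12,8,7,13,14,15,16]
nums[mid]=3<5: swap nums[2],nums[2]; lo=3,mid=3 → [1,2,3,5,6,12,8,7,13,14,15,16]
nums[mid]=5=5: mid=4
nums[mid]=6>5: swap nums[4],nums[11]; hi=10 → [1,2,3,5,16,12,8,7,13,14,15,6]
nums[mid]=16>5: swap nums[4],nums[10]; hi=9 → [1,2,3,5,15,12,8,7,13,14,16,6]
nums[mid]=15>5: swap nums[4],nums[9]; hi=8 → [1,2,3,5,14,12,8,7,13,15,16,6]
nums[mid]=14>5: swap nums[4],nums[8]; hi=7 → [1,2,3,5,13,12,8,7,14,15,16,6]
nums[mid]=13>5: swap nums[4],nums[7]; hi=6 → [1,2,3,5,7,12,8,13,14,15,16,6]
nums[mid]=7>5: swap nums[4],nums[6]; hi=5 → [1,2,3,5,8,12,7,13,14,15,16,6]
nums[mid]=8>5: swap nums[4],nums[5]; hi=4 → [1,2,3,5,12,8,7,13,14,15,16,6]
nums[mid]=12>5: swap nums[4],nums[4]; hi=3 → [1,2,3,5,12,8,7,13,14,15,16,6]
end: lo=3, hi=3; nums = [1,2,3,5,12,8,7,13,14,15,16,6]

[1,2,3,5,12,8,7,13,14,15,16,6]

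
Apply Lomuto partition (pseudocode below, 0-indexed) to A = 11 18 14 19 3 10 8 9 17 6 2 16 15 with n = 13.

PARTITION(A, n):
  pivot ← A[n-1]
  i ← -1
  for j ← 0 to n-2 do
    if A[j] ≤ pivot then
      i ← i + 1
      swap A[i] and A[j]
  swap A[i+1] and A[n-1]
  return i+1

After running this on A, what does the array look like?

11 14 3 10 8 9 6 2 15 18 19 16 17

pivot=15, i=-1
j=0: 11≤15, i=0, swap(0,0) ⇒ 11 18 14 19 3 10 8 9 17 6 2 16 15
j=1: 18>15, skip
j=2: 14≤15, i=1, swap(1,2) ⇒ 11 14 18 19 3 10 8 9 17 6 2 16 15
j=3: 19>15, skip
j=4: 3≤15, i=2, swap(2,4) ⇒ 11 14 3 19 18 10 8 9 17 6 2 16 15
j=5: 10≤15, i=3, swap(3,5) ⇒ 11 14 3 10 18 19 8 9 17 6 2 16 15
j=6: 8≤15, i=4, swap(4,6) ⇒ 11 14 3 10 8 19 18 9 17 6 2 16 15
j=7: 9≤15, i=5, swap(5,7) ⇒ 11 14 3 10 8 9 18 19 17 6 2 16 15
j=8: 17>15, skip
j=9: 6≤15, i=6, swap(6,9) ⇒ 11 14 3 10 8 9 6 19 17 18 2 16 15
j=10: 2≤15, i=7, swap(7,10) ⇒ 11 14 3 10 8 9 6 2 17 18 19 16 15
j=11: 16>15, skip
swap(8,12) ⇒ 11 14 3 10 8 9 6 2 15 18 19 16 17; return 8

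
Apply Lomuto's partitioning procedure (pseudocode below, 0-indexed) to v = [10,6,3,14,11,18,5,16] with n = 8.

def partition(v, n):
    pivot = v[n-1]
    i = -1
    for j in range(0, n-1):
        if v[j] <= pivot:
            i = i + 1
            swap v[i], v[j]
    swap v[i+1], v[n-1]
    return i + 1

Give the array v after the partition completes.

[10,6,3,14,11,5,16,18]

pivot = v[7] = 16; i = -1
j=0: v[0]=10 ≤ 16 → i=0, swap v[0],v[0] (no change) → [10,6,3,14,11,18,5,16]
j=1: v[1]=6 ≤ 16 → i=1, swap v[1],v[1] (no change) → [10,6,3,14,11,18,5,16]
j=2: v[2]=3 ≤ 16 → i=2, swap v[2],v[2] (no change) → [10,6,3,14,11,18,5,16]
j=3: v[3]=14 ≤ 16 → i=3, swap v[3],v[3] (no change) → [10,6,3,14,11,18,5,16]
j=4: v[4]=11 ≤ 16 → i=4, swap v[4],v[4] (no change) → [10,6,3,14,11,18,5,16]
j=5: v[5]=18 > 16 → no swap
j=6: v[6]=5 ≤ 16 → i=5, swap v[5],v[6] → [10,6,3,14,11,5,18,16]
final swap v[6],v[7] → [10,6,3,14,11,5,16,18]; return 6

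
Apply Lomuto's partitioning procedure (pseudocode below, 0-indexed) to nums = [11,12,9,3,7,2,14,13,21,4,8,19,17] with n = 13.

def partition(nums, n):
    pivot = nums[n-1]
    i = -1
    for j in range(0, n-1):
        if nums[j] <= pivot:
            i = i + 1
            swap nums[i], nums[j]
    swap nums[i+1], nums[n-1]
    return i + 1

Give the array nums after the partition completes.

[11,12,9,3,7,2,14,13,4,8,17,19,21]

pivot = nums[12] = 17; i = -1
j=0: nums[0]=11 ≤ 17 → i=0, swap nums[0],nums[0] (no change) → [11,12,9,3,7,2,14,13,21,4,8,19,17]
j=1: nums[1]=12 ≤ 17 → i=1, swap nums[1],nums[1] (no change) → [11,12,9,3,7,2,14,13,21,4,8,19,17]
j=2: nums[2]=9 ≤ 17 → i=2, swap nums[2],nums[2] (no change) → [11,12,9,3,7,2,14,13,21,4,8,19,17]
j=3: nums[3]=3 ≤ 17 → i=3, swap nums[3],nums[3] (no change) → [11,12,9,3,7,2,14,13,21,4,8,19,17]
j=4: nums[4]=7 ≤ 17 → i=4, swap nums[4],nums[4] (no change) → [11,12,9,3,7,2,14,13,21,4,8,19,17]
j=5: nums[5]=2 ≤ 17 → i=5, swap nums[5],nums[5] (no change) → [11,12,9,3,7,2,14,13,21,4,8,19,17]
j=6: nums[6]=14 ≤ 17 → i=6, swap nums[6],nums[6] (no change) → [11,12,9,3,7,2,14,13,21,4,8,19,17]
j=7: nums[7]=13 ≤ 17 → i=7, swap nums[7],nums[7] (no change) → [11,12,9,3,7,2,14,13,21,4,8,19,17]
j=8: nums[8]=21 > 17 → no swap
j=9: nums[9]=4 ≤ 17 → i=8, swap nums[8],nums[9] → [11,12,9,3,7,2,14,13,4,21,8,19,17]
j=10: nums[10]=8 ≤ 17 → i=9, swap nums[9],nums[10] → [11,12,9,3,7,2,14,13,4,8,21,19,17]
j=11: nums[11]=19 > 17 → no swap
final swap nums[10],nums[12] → [11,12,9,3,7,2,14,13,4,8,17,19,21]; return 10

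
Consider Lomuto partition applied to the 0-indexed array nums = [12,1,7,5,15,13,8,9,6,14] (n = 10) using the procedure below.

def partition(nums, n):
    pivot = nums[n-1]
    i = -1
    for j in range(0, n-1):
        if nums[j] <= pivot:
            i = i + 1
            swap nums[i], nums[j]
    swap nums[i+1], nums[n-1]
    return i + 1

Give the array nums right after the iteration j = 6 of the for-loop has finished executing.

pivot = nums[9] = 14; i = -1
j=0: nums[0]=12 ≤ 14 → i=0, swap nums[0],nums[0] (no change) → [12,1,7,5,15,13,8,9,6,14]
j=1: nums[1]=1 ≤ 14 → i=1, swap nums[1],nums[1] (no change) → [12,1,7,5,15,13,8,9,6,14]
j=2: nums[2]=7 ≤ 14 → i=2, swap nums[2],nums[2] (no change) → [12,1,7,5,15,13,8,9,6,14]
j=3: nums[3]=5 ≤ 14 → i=3, swap nums[3],nums[3] (no change) → [12,1,7,5,15,13,8,9,6,14]
j=4: nums[4]=15 > 14 → no swap
j=5: nums[5]=13 ≤ 14 → i=4, swap nums[4],nums[5] → [12,1,7,5,13,15,8,9,6,14]
j=6: nums[6]=8 ≤ 14 → i=5, swap nums[5],nums[6] → [12,1,7,5,13,8,15,9,6,14]
(after j=6) nums = [12,1,7,5,13,8,15,9,6,14]

[12,1,7,5,13,8,15,9,6,14]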